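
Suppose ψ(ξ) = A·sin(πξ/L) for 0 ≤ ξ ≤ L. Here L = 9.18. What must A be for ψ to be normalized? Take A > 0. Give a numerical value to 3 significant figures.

We need A² ∫|f|² dξ = 1, taking the integral from 0 to L.
The integral (without the A² prefactor) comes out to L/2.
So A² = (L/2)^(−1).
With L = 9.18: A² = 0.2179 and A = 0.4668.

A ≈ 0.467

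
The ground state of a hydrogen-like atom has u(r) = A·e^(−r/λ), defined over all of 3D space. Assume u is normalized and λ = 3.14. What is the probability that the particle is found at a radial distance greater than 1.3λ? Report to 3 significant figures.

Integrate the radial probability density 4πr²|u|² over r > 1.3λ.
Normalization gives A² = 1/(π·λ^3).
Let t = r/λ; then A², 4π and the length scale all cancel, so P = ∫_{1.3}^{∞} t^2·e^(-2·t) dt ÷ ∫_{0}^{∞} t^2·e^(-2·t) dt.
Using ∫ t^2·e^(-2·t) dt = -(2·t^2 + 2·t + 1)·e^(-2·t)/4, the numerator is 349·e^(-13/5)/200 and the denominator is 1/4.
Taking the ratio yields P = 0.5184.

P ≈ 0.518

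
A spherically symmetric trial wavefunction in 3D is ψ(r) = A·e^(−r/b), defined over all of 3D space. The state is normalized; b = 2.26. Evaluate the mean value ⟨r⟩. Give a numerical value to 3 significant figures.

The expectation value is the |ψ|²-weighted average of r: ∫ r|ψ|² 4πr² dr.
With ∫₀^∞ r^3 e^(−αr) dr = 3!/α^4, the ratio of the moment integral to the normalization integral gives ⟨r⟩ = 3·b/2.
Putting b = 2.26 gives 3.390.

⟨r⟩ ≈ 3.39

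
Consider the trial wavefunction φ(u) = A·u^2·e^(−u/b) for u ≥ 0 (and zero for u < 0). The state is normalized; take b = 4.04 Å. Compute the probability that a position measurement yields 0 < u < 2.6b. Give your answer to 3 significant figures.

The probability is P = ∫ |φ|² du over [0, 2.6b].
With A² fixed by ∫|φ|² = 1, i.e. A² = (3·b^5/4)^(−1), substitute and integrate.
Substituting t = u/b, A² and the length scale cancel in the ratio: P = ∫_{0}^{2.6} t^4·e^(-2·t) dt / ∫_{0}^{∞} t^4·e^(-2·t) dt.
With ∫ t^4·e^(-2·t) dt = -(t^4/2 + t^3 + 3·t^2/2 + 3·t/2 + 3/4)·e^(-2·t) + C, the region integral is ≈ 0.44540 and the full one is 3/4.
The result is P = 0.5939.

P ≈ 0.594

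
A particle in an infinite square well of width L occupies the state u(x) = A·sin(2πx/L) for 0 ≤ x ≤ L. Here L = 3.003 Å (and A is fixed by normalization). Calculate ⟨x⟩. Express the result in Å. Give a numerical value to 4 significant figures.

By definition ⟨x⟩ = ∫ x |u(x)|² dx.
The ratio of the moment integral to the normalization integral gives ⟨x⟩ = L/2.
Putting L = 3.003 gives 1.5015.

⟨x⟩ ≈ 1.502 Å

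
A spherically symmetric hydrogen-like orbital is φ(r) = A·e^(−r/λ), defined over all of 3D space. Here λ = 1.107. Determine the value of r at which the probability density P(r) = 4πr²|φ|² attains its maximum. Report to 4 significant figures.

Differentiate P(r) = 4πr²|φ|² with respect to r and set to zero.
Solving yields r = λ.
With λ = 1.107, the most probable radial distance is 1.1070.

r ≈ 1.107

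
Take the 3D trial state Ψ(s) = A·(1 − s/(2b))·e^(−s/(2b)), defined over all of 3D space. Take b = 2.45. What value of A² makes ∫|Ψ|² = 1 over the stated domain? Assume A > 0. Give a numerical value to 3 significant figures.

The normalization condition is ∫|Ψ|² 4πs² ds = 1 from 0 to ∞.
(Spherical symmetry: dV = 4πs² ds.)
With ∫₀^∞ s^4 e^(−αs) ds = 4!/α^5, the integral (without the A² prefactor) comes out to 8·π·b^3.
Setting this equal to 1 gives A² = 1/(8·π·b^3).
Substituting b = 2.45 gives A² = 0.002706, so A = 0.05202.

A^2 ≈ 0.00271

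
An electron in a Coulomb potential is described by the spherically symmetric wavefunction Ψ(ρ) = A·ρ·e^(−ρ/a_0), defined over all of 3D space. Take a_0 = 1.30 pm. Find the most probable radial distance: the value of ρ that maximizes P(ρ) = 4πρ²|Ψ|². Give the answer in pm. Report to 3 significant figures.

ρ ≈ 2.60 pm

Set d/dρ [P(ρ) = 4πρ²|Ψ|²] = 0 and solve for ρ > 0.
This gives ρ = 2·a_0.
With a_0 = 1.30, the most probable radial distance is 2.600 pm.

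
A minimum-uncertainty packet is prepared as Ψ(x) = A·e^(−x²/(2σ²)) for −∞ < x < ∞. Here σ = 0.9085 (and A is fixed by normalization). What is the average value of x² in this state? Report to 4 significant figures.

The expectation value is the |Ψ|²-weighted average of x^2: ∫ x^2|Ψ|² dx.
Differentiating ∫e^(−αx²) dx = √(π/α) under α to get the higher moments, evaluating both integrals, ⟨x²⟩ = σ^2/2.
With σ = 0.9085, ⟨x^2⟩ = 0.41269.

⟨x^2⟩ ≈ 0.4127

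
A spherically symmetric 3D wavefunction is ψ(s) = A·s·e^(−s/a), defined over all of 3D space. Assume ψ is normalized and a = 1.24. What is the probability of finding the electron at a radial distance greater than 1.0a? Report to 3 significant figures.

With dV = 4πs²ds, the probability is ∫|ψ|² dV over s > 1.0a.
The full normalization integral is A²·[3·π·a^5] = 1, fixing A².
In terms of u = s/a (A², 4π and the length scale all cancel between numerator and denominator), P = [∫_{1.0}^{∞} u^4·e^(-2·u) du] / [∫_{0}^{∞} u^4·e^(-2·u) du].
Using ∫ u^4·e^(-2·u) du = -(u^4/2 + u^3 + 3·u^2/2 + 3·u/2 + 3/4)·e^(-2·u), the numerator is 21·e^(-2)/4 and the denominator is 3/4.
This evaluates to P = 0.9473.

P ≈ 0.947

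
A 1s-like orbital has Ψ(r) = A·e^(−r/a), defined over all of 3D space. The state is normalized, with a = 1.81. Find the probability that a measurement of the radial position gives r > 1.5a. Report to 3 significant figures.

With dV = 4πr²dr, the probability is ∫|Ψ|² dV over r > 1.5a.
The full normalization integral is A²·[π·a^3] = 1, fixing A².
Let u = r/a; then A², 4π and the length scale all cancel, so P = ∫_{1.5}^{∞} u^2·e^(-2·u) du ÷ ∫_{0}^{∞} u^2·e^(-2·u) du.
With ∫ u^2·e^(-2·u) du = -(2·u^2 + 2·u + 1)·e^(-2·u)/4 + C, the region integral is 17·e^(-3)/8 and the full one is 1/4.
The region integral divided by the full integral gives P = 0.4232.

P ≈ 0.423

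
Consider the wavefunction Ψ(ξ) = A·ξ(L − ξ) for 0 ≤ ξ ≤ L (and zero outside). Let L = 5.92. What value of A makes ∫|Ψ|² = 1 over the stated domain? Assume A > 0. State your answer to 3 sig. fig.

A ≈ 0.0642

Normalization requires ∫|Ψ|² dξ = 1, integrated from 0 to L.
Expanding the polynomial and integrating term by term, carrying out the integral gives A² · L^5/30.
So A² = (L^5/30)^(−1).
With L = 5.92: A² = 0.004126 and A = 0.06423.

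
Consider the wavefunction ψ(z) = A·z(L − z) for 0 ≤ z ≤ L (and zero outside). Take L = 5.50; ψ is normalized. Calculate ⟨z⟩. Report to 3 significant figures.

The expectation value is the |ψ|²-weighted average of z: ∫ z|ψ|² dz.
Since the A² factors cancel between numerator and denominator, ⟨z⟩ = L/2.
With L = 5.50, ⟨z⟩ = 2.750.

⟨z⟩ ≈ 2.75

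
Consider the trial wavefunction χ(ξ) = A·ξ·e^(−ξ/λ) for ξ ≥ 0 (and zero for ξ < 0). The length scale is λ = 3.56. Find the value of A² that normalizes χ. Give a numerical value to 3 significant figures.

A^2 ≈ 0.0887

The normalization condition is ∫|χ|² dξ = 1 from 0 to ∞.
∫|χ|² dξ = A²·(λ^3/4).
So A² = (λ^3/4)^(−1).
Substituting λ = 3.56 gives A² = 0.08866, so A = 0.2978.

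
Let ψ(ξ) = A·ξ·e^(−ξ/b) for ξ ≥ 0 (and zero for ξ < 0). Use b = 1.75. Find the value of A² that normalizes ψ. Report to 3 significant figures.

The normalization condition is ∫|ψ|² dξ = 1 from 0 to ∞.
Using ∫₀^∞ ξⁿ e^(−αξ) dξ = n!/αⁿ⁺¹, the integral (without the A² prefactor) comes out to b^3/4.
Hence A² = 1/[b^3/4].
With b = 1.75: A² = 0.7464 and A = 0.8639.

A^2 ≈ 0.746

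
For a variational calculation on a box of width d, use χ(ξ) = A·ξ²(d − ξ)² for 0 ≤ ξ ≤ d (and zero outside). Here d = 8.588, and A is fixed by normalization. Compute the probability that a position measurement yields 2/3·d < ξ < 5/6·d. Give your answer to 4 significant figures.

P ≈ 0.1359

P = ∫_{2/3·d}^{5/6·d} |χ(ξ)|² dξ.
Since A² = 1/(d^9/630), this is the region integral divided by the full normalization integral.
Let u = ξ/d; then A² and the length scale cancel, so P = ∫_{2/3}^{5/6} u^4·(1 - u)^4 du ÷ ∫_{0}^{1} u^4·(1 - u)^4 du.
An antiderivative of u^4·(1 - u)^4 is u^5·(70·u^4 - 315·u^3 + 540·u^2 - 420·u + 126)/630; evaluating from 2/3 to 5/6 gives ≈ 0.000215708, while the full integral is 1/630.
The result is P = 0.13590.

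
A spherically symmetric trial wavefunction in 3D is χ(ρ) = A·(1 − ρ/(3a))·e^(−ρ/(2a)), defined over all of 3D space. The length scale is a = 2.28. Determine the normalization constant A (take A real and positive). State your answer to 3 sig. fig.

A ≈ 0.100

Normalization requires ∫|χ|² 4πρ² dρ = 1, integrated from 0 to ∞.
(Spherical symmetry: dV = 4πρ² dρ.)
Recall ∫₀^∞ ρ^m e^(−ρ/β) dρ = m!·β^(m+1), ∫|χ|² 4πρ² dρ = A²·(8·π·a^3/3).
Hence A² = 1/[8·π·a^3/3].
Substituting a = 2.28 gives A² = 0.01007, so A = 0.1004.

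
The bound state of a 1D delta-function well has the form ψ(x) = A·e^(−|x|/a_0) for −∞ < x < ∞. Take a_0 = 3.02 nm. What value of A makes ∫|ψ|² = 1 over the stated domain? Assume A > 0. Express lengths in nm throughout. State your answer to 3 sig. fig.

Require ∫ |ψ|² dx = 1 over the whole domain.
Recall ∫₀^∞ x^m e^(−x/β) dx = m!·β^(m+1), carrying out the integral gives A² · a_0.
So A² = (a_0)^(−1).
Plugging in a_0 = 3.02 yields A = 0.5754.

A ≈ 0.575 nm^(-1/2)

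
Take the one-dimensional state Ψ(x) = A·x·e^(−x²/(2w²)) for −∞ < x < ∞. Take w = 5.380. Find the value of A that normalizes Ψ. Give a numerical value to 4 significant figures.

The normalization condition is ∫|Ψ|² dx = 1 from −∞ to ∞.
With ∫_{−∞}^{∞} x^(2m) e^(−αx²) dx = (2m−1)!!·√π / (2^m α^(m+1/2)), with Ψ = A·x·e^(−x²/(2w²)), the integral evaluates to A²·[√(π)·w^3/2].
Plugging in w = 5.380 yields A = 0.085124.

A ≈ 0.08512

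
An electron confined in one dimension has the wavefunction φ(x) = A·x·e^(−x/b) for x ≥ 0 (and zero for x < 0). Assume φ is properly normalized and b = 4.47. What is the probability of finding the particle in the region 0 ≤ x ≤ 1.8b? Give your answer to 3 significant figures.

P ≈ 0.697

|φ|² is the probability density, so P = ∫_{0}^{1.8b} |φ|² dx.
The normalization integral ∫|φ|²dx over the whole domain equals b^3/4·A², and A² cancels in the ratio.
In terms of u = x/b (A² and the length scale cancel between numerator and denominator), P = [∫_{0}^{1.8} u^2·e^(-2·u) du] / [∫_{0}^{∞} u^2·e^(-2·u) du].
Using ∫ u^2·e^(-2·u) du = -(2·u^2 + 2·u + 1)·e^(-2·u)/4, the numerator is 1/4 - 277·e^(-18/5)/100 and the denominator is 1/4.
Taking the ratio, P = 0.6973.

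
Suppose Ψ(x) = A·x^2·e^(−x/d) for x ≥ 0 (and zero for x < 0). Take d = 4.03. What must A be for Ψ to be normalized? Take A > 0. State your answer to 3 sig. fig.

Normalization requires ∫|Ψ|² dx = 1, integrated from 0 to ∞.
Recall ∫₀^∞ x^m e^(−x/β) dx = m!·β^(m+1), the integral (without the A² prefactor) comes out to 3·d^5/4.
So A² = (3·d^5/4)^(−1).
With d = 4.03: A² = 0.001254 and A = 0.03542.

A ≈ 0.0354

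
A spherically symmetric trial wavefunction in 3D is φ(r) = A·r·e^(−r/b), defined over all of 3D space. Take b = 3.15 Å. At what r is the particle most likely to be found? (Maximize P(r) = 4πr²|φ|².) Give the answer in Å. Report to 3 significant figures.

r ≈ 6.30 Å

Differentiate P(r) = 4πr²|φ|² with respect to r and set to zero.
This gives r = 2·b.
With b = 3.15, the most probable radial distance is 6.300 Å.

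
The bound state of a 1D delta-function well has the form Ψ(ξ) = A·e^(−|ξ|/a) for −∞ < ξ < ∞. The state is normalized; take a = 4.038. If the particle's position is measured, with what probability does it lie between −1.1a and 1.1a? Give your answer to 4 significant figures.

The probability is P = ∫ |Ψ|² dξ over [−1.1a, 1.1a].
Since A² = 1/(a), this is the region integral divided by the full normalization integral.
Both integrals are even about ξ = 0, so only the ξ ≥ 0 halves are needed (the factors of 2 cancel). Substituting u = ξ/a, A² and the length scale cancel in the ratio: P = ∫_{0}^{1.1} e^(-2·u) du / ∫_{0}^{∞} e^(-2·u) du.
With ∫ e^(-2·u) du = -e^(-2·u)/2 + C, the region integral is 1/2 - e^(-11/5)/2 and the full one is 1/2.
Evaluating gives P = 0.88920.

P ≈ 0.8892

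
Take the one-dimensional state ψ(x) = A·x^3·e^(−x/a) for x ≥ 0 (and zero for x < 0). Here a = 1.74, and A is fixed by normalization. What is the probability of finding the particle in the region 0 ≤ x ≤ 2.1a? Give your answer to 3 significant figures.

P ≈ 0.133

The probability is P = ∫ |ψ|² dx over [0, 2.1a].
With A² fixed by ∫|ψ|² = 1, i.e. A² = (45·a^7/8)^(−1), substitute and integrate.
In terms of u = x/a (A² and the length scale cancel between numerator and denominator), P = [∫_{0}^{2.1} u^6·e^(-2·u) du] / [∫_{0}^{∞} u^6·e^(-2·u) du].
Using ∫ u^6·e^(-2·u) du = -(4·u^6 + 12·u^5 + 30·u^4 + 60·u^3 + 90·u^2 + 90·u + 45)·e^(-2·u)/8, the numerator is ≈ 0.74552 and the denominator is 45/8.
This works out to P = 0.1325.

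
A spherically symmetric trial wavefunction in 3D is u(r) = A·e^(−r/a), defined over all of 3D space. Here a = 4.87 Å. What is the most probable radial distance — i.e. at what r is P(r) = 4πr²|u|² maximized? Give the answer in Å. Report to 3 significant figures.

r ≈ 4.87 Å

The maximum of P(r) = 4πr²|u|² occurs where its derivative vanishes.
Solving yields r = a.
With a = 4.87, the most probable radial distance is 4.870 Å.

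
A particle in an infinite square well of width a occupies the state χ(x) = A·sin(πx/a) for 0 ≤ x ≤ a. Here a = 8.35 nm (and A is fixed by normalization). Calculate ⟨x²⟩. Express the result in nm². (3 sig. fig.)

⟨x²⟩ = ∫ x^2 |χ|² dx over the full domain.
With ∫₀^a sin²(nπx/a) dx = a/2, since the A² factors cancel between numerator and denominator, ⟨x²⟩ = -a^2/(2·π^2) + a^2/3.
Putting a = 8.35 gives 19.71.

⟨x^2⟩ ≈ 19.7 nm^2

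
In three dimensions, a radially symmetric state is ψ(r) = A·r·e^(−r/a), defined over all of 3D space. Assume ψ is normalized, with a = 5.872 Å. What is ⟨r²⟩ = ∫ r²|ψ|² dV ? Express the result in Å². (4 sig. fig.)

⟨r^2⟩ ≈ 258.6 Å^2

The expectation value is the |ψ|²-weighted average of r^2: ∫ r^2|ψ|² 4πr² dr.
With ∫₀^∞ r^6 e^(−αr) dr = 6!/α^7, the ratio of the moment integral to the normalization integral gives ⟨r²⟩ = 15·a^2/2.
Putting a = 5.872 gives 258.60.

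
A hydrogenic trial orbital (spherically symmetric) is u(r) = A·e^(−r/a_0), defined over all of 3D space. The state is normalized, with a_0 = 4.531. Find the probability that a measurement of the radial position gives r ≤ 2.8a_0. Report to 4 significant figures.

With dV = 4πr²dr, the probability is ∫|u|² dV over r ≤ 2.8a_0.
Normalization gives A² = 1/(π·a_0^3).
In terms of t = r/a_0 (A², 4π and the length scale all cancel between numerator and denominator), P = [∫_{0}^{2.8} t^2·e^(-2·t) dt] / [∫_{0}^{∞} t^2·e^(-2·t) dt].
An antiderivative of t^2·e^(-2·t) is -(2·t^2 + 2·t + 1)·e^(-2·t)/4; evaluating from 0 to 2.8 gives 1/4 - 557·e^(-28/5)/100, while the full integral is 1/4.
Taking the ratio yields P = 0.91761.

P ≈ 0.9176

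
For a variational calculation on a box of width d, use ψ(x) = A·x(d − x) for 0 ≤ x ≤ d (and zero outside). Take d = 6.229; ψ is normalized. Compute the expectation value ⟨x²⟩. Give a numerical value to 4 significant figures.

⟨x^2⟩ ≈ 11.09

By definition ⟨x²⟩ = ∫ x^2 |ψ(x)|² dx.
Expanding the polynomial and integrating term by term, since the A² factors cancel between numerator and denominator, ⟨x²⟩ = 2·d^2/7.
Putting d = 6.229 gives 11.086.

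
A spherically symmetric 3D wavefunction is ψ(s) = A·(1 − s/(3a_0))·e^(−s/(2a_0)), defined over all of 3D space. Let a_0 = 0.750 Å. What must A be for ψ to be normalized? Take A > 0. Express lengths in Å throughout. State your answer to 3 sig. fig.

A ≈ 0.532 Å^(-3/2)

The normalization condition is ∫|ψ|² 4πs² ds = 1 from 0 to ∞.
In 3D with spherical symmetry the volume element is 4πs² ds.
With ∫₀^∞ s^4 e^(−αs) ds = 4!/α^5, with ψ = A·(1 − s/(3a_0))·e^(−s/(2a_0)), the integral evaluates to A²·[8·π·a_0^3/3].
Hence A² = 1/[8·π·a_0^3/3].
With a_0 = 0.750: A² = 0.2829 and A = 0.5319.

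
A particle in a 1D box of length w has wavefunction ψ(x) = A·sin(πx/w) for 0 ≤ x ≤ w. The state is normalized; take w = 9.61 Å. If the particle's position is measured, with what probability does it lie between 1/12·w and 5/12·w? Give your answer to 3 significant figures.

P ≈ 0.333

The probability is P = ∫ |ψ|² dx over [1/12·w, 5/12·w].
Since A² = 1/(w/2), this is the region integral divided by the full normalization integral.
Let u = x/w; then A² and the length scale cancel, so P = ∫_{1/12}^{5/12} sin(π·u)^2 du ÷ ∫_{0}^{1} sin(π·u)^2 du.
An antiderivative of sin(π·u)^2 is u/2 - sin(2·π·u)/(4·π); evaluating from 1/12 to 5/12 gives 1/6, while the full integral is 1/2.
The result is P = 1/3.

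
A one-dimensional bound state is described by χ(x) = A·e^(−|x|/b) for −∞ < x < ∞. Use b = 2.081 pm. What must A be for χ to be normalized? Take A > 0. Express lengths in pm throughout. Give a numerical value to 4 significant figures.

Require ∫ |χ|² dx = 1 over the whole domain.
Recall ∫₀^∞ x^m e^(−x/β) dx = m!·β^(m+1), carrying out the integral gives A² · b.
So A² = (b)^(−1).
With b = 2.081: A² = 0.48054 and A = 0.69321.

A ≈ 0.6932 pm^(-1/2)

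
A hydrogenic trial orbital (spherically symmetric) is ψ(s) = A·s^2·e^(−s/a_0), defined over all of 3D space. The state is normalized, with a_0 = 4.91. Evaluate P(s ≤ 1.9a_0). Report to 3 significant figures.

Integrate the radial probability density 4πs²|ψ|² over s ≤ 1.9a_0.
Normalization gives A² = 1/(45·π·a_0^7/2).
Substituting u = s/a_0, A², 4π and the length scale all cancel in the ratio: P = ∫_{0}^{1.9} u^6·e^(-2·u) du / ∫_{0}^{∞} u^6·e^(-2·u) du.
Using ∫ u^6·e^(-2·u) du = -(4·u^6 + 12·u^5 + 30·u^4 + 60·u^3 + 90·u^2 + 90·u + 45)·e^(-2·u)/8, the numerator is ≈ 0.51127 and the denominator is 45/8.
This evaluates to P = 0.09089.

P ≈ 0.0909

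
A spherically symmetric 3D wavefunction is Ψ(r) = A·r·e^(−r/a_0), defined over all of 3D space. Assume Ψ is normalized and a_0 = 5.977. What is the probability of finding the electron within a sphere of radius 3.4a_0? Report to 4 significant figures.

P ≈ 0.8080

P = ∫ |Ψ|² 4πr² dr over r ≤ 3.4a_0.
Normalization gives A² = 1/(3·π·a_0^5).
Let u = r/a_0; then A², 4π and the length scale all cancel, so P = ∫_{0}^{3.4} u^4·e^(-2·u) du ÷ ∫_{0}^{∞} u^4·e^(-2·u) du.
With ∫ u^4·e^(-2·u) du = -(u^4/2 + u^3 + 3·u^2/2 + 3·u/2 + 3/4)·e^(-2·u) + C, the region integral is ≈ 0.605977 and the full one is 3/4.
The region integral divided by the full integral gives P = 0.80797.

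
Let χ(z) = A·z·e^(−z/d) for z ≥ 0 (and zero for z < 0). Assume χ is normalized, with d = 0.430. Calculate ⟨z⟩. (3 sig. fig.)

⟨z⟩ = ∫ z |χ|² dz over the full domain.
Evaluating both integrals, ⟨z⟩ = 3·d/2.
Putting d = 0.430 gives 0.6450.

⟨z⟩ ≈ 0.645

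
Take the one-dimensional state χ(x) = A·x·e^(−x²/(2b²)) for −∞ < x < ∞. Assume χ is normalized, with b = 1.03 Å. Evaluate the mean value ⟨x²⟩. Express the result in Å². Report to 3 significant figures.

⟨x^2⟩ ≈ 1.59 Å^2

The expectation value is the |χ|²-weighted average of x^2: ∫ x^2|χ|² dx.
Using the Gaussian integral ∫_{−∞}^{∞} e^(−αx²) dx = √(π/α), since the A² factors cancel between numerator and denominator, ⟨x²⟩ = 3·b^2/2.
With b = 1.03, ⟨x^2⟩ = 1.591.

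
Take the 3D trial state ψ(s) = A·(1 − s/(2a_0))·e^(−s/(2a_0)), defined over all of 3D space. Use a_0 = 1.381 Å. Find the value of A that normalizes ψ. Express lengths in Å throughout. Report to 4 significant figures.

A ≈ 0.1229 Å^(-3/2)

We need A² ∫|f|² 4πs² ds = 1, taking the integral from 0 to ∞.
The angular integral contributes 4π, leaving ∫₀^∞ s²|ψ|² ds.
∫|ψ|² 4πs² ds = A²·(8·π·a_0^3).
Setting this equal to 1 gives A² = 1/(8·π·a_0^3).
Substituting a_0 = 1.381 gives A² = 0.015107, so A = 0.12291.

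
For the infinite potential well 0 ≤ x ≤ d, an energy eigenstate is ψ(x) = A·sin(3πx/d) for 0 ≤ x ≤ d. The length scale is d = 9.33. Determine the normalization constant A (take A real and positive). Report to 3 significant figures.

The normalization condition is ∫|ψ|² dx = 1 from 0 to d.
∫|ψ|² dx = A²·(d/2).
Hence A² = 1/[d/2].
With d = 9.33: A² = 0.2144 and A = 0.4630.

A ≈ 0.463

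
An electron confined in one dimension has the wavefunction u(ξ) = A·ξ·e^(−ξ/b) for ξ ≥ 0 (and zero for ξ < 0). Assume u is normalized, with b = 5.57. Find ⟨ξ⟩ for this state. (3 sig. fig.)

The expectation value is the |u|²-weighted average of ξ: ∫ ξ|u|² dξ.
With ∫₀^∞ ξ^3 e^(−αξ) dξ = 3!/α^4, since the A² factors cancel between numerator and denominator, ⟨ξ⟩ = 3·b/2.
Putting b = 5.57 gives 8.355.

⟨ξ⟩ ≈ 8.36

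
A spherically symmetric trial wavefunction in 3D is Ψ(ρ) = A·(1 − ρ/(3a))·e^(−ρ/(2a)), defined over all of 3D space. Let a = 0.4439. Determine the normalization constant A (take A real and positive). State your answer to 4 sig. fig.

The normalization condition is ∫|Ψ|² 4πρ² dρ = 1 from 0 to ∞.
In 3D with spherical symmetry the volume element is 4πρ² dρ.
With ∫₀^∞ ρ^4 e^(−αρ) dρ = 4!/α^5, carrying out the integral gives A² · 8·π·a^3/3.
With a = 0.4439: A² = 1.3647 and A = 1.1682.

A ≈ 1.168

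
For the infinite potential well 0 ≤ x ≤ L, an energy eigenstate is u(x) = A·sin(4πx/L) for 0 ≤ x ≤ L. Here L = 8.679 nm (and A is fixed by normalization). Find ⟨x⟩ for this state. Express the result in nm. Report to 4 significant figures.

The expectation value is the |u|²-weighted average of x: ∫ x|u|² dx.
With ∫₀^L sin²(nπx/L) dx = L/2, the ratio of the moment integral to the normalization integral gives ⟨x⟩ = L/2.
Putting L = 8.679 gives 4.3395.

⟨x⟩ ≈ 4.340 nm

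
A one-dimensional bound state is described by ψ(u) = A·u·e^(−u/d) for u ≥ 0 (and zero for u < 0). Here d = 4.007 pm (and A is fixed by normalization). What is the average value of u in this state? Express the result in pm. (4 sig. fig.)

⟨u⟩ ≈ 6.011 pm

⟨u⟩ = ∫ u |ψ|² du over the full domain.
With ∫₀^∞ u^3 e^(−αu) du = 3!/α^4, evaluating both integrals, ⟨u⟩ = 3·d/2.
With d = 4.007, ⟨u⟩ = 6.0105.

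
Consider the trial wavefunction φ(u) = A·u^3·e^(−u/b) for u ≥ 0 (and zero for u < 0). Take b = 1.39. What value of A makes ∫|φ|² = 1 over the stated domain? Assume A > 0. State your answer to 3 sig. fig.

We need A² ∫|f|² du = 1, taking the integral from 0 to ∞.
With ∫₀^∞ u^6 e^(−αu) du = 6!/α^7, ∫|φ|² du = A²·(45·b^7/8).
Hence A² = 1/[45·b^7/8].
Plugging in b = 1.39 yields A = 0.1332.

A ≈ 0.133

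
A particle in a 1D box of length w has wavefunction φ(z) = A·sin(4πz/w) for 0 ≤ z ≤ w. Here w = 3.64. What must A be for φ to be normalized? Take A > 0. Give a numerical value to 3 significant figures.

A ≈ 0.741

Require ∫ |φ|² dz = 1 over the whole domain.
With ∫₀^w sin²(nπz/w) dz = w/2, ∫|φ|² dz = A²·(w/2).
Hence A² = 1/[w/2].
Plugging in w = 3.64 yields A = 0.7412.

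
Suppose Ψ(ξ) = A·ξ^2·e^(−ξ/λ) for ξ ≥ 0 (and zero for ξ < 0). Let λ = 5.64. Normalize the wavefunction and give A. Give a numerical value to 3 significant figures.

A ≈ 0.0153

Normalization requires ∫|Ψ|² dξ = 1, integrated from 0 to ∞.
Recall ∫₀^∞ ξ^m e^(−ξ/β) dξ = m!·β^(m+1), ∫|Ψ|² dξ = A²·(3·λ^5/4).
Setting this equal to 1 gives A² = 1/(3·λ^5/4).
Substituting λ = 5.64 gives A² = 0.0002336, so A = 0.01529.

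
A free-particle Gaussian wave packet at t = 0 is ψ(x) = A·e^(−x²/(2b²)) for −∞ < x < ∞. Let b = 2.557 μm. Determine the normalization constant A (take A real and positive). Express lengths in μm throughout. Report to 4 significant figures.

The normalization condition is ∫|ψ|² dx = 1 from −∞ to ∞.
Carrying out the integral gives A² · √(π)·b.
Hence A² = 1/[√(π)·b].
With b = 2.557: A² = 0.22065 and A = 0.46973.

A ≈ 0.4697 μm^(-1/2)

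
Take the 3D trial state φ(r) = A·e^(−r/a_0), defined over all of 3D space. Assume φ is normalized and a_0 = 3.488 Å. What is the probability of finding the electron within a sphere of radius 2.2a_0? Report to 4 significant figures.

P ≈ 0.8149

P = ∫ |φ|² 4πr² dr over r ≤ 2.2a_0.
A² is fixed by ∫₀^∞ 4πr²|φ|² dr = 1, i.e. A² = (π·a_0^3)^(−1).
Let u = r/a_0; then A², 4π and the length scale all cancel, so P = ∫_{0}^{2.2} u^2·e^(-2·u) du ÷ ∫_{0}^{∞} u^2·e^(-2·u) du.
An antiderivative of u^2·e^(-2·u) is -(2·u^2 + 2·u + 1)·e^(-2·u)/4; evaluating from 0 to 2.2 gives 1/4 - 377·e^(-22/5)/100, while the full integral is 1/4.
This evaluates to P = 0.81486.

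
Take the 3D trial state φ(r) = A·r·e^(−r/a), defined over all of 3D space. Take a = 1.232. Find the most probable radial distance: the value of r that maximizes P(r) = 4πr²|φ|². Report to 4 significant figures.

r ≈ 2.464

The maximum of P(r) = 4πr²|φ|² occurs where its derivative vanishes.
This gives r = 2·a.
With a = 1.232, the most probable radial distance is 2.4640.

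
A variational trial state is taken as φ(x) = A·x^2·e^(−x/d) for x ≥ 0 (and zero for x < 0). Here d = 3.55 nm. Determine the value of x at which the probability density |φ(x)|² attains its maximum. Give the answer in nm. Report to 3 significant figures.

The maximum of |φ(x)|² occurs where its derivative vanishes.
This gives x = 2·d.
With d = 3.55, the most probable position is 7.100 nm.

x ≈ 7.10 nm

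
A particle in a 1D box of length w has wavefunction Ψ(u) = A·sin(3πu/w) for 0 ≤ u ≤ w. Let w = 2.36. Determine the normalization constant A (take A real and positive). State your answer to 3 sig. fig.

A ≈ 0.921

We need A² ∫|f|² du = 1, taking the integral from 0 to w.
With ∫₀^w sin²(nπu/w) du = w/2, the integral (without the A² prefactor) comes out to w/2.
Substituting w = 2.36 gives A² = 0.8475, so A = 0.9206.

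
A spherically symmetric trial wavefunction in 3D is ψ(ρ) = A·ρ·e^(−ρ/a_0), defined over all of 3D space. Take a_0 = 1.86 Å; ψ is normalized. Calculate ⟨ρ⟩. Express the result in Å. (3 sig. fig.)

The expectation value is the |ψ|²-weighted average of ρ: ∫ ρ|ψ|² 4πρ² dρ.
Evaluating both integrals, ⟨ρ⟩ = 5·a_0/2.
Putting a_0 = 1.86 gives 4.650.

⟨ρ⟩ ≈ 4.65 Å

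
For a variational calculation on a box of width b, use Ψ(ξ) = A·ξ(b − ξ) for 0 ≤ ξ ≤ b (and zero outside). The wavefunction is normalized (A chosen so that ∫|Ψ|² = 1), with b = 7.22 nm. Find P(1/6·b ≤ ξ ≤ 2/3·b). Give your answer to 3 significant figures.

|Ψ|² is the probability density, so P = ∫_{1/6·b}^{2/3·b} |Ψ|² dξ.
Since A² = 1/(b^5/30), this is the region integral divided by the full normalization integral.
Let u = ξ/b; then A² and the length scale cancel, so P = ∫_{1/6}^{2/3} u^2·(1 - u)^2 du ÷ ∫_{0}^{1} u^2·(1 - u)^2 du.
Using ∫ u^2·(1 - u)^2 du = u^3·(6·u^2 - 15·u + 10)/30, the numerator is 163/6480 and the denominator is 1/30.
Evaluating gives P = 163/216.

P ≈ 0.755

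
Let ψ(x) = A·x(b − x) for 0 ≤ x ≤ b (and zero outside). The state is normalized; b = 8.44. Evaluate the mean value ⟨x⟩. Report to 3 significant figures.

⟨x⟩ ≈ 4.22

⟨x⟩ = ∫ x |ψ|² dx over the full domain.
Expanding the polynomial and integrating term by term, the ratio of the moment integral to the normalization integral gives ⟨x⟩ = b/2.
With b = 8.44, ⟨x⟩ = 4.220.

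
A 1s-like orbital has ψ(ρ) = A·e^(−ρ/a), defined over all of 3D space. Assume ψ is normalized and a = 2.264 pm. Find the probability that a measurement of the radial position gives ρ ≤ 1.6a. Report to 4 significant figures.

P ≈ 0.6201

P = ∫ |ψ|² 4πρ² dρ over ρ ≤ 1.6a.
The full normalization integral is A²·[π·a^3] = 1, fixing A².
In terms of u = ρ/a (A², 4π and the length scale all cancel between numerator and denominator), P = [∫_{0}^{1.6} u^2·e^(-2·u) du] / [∫_{0}^{∞} u^2·e^(-2·u) du].
Using ∫ u^2·e^(-2·u) du = -(2·u^2 + 2·u + 1)·e^(-2·u)/4, the numerator is 1/4 - 233·e^(-16/5)/100 and the denominator is 1/4.
Taking the ratio yields P = 0.62010.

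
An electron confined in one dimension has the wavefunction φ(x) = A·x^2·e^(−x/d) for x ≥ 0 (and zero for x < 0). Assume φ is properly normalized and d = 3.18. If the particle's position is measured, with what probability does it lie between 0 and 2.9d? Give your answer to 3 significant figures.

|φ|² is the probability density, so P = ∫_{0}^{2.9d} |φ|² dx.
Since A² = 1/(3·d^5/4), this is the region integral divided by the full normalization integral.
Let u = x/d; then A² and the length scale cancel, so P = ∫_{0}^{2.9} u^4·e^(-2·u) du ÷ ∫_{0}^{∞} u^4·e^(-2·u) du.
Using ∫ u^4·e^(-2·u) du = -(u^4/2 + u^3 + 3·u^2/2 + 3·u/2 + 3/4)·e^(-2·u), the numerator is ≈ 0.51546 and the denominator is 3/4.
The result is P = 0.6873.

P ≈ 0.687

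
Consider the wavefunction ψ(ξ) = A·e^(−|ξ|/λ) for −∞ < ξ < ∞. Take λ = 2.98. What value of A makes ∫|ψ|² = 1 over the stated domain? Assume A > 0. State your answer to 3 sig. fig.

Require ∫ |ψ|² dξ = 1 over the whole domain.
Carrying out the integral gives A² · λ.
Setting this equal to 1 gives A² = 1/(λ).
Substituting λ = 2.98 gives A² = 0.3356, so A = 0.5793.

A ≈ 0.579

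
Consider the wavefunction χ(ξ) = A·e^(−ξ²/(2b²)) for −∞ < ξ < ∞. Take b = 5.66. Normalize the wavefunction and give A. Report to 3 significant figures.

A ≈ 0.316

The normalization condition is ∫|χ|² dξ = 1 from −∞ to ∞.
Using the Gaussian integral ∫_{−∞}^{∞} e^(−αξ²) dξ = √(π/α), the integral (without the A² prefactor) comes out to √(π)·b.
Plugging in b = 5.66 yields A = 0.3157.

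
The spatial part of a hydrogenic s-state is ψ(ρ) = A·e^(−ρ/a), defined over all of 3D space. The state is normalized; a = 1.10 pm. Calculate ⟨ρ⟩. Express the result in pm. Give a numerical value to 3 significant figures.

⟨ρ⟩ ≈ 1.65 pm

⟨ρ⟩ = ∫ ρ |ψ|² 4πρ² dρ over the full domain.
Evaluating both integrals, ⟨ρ⟩ = 3·a/2.
Putting a = 1.10 gives 1.650.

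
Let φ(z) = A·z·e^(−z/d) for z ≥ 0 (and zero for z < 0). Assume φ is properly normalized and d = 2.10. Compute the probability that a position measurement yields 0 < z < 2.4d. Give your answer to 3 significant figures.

P ≈ 0.857

The probability is P = ∫ |φ|² dz over [0, 2.4d].
The normalization integral ∫|φ|²dz over the whole domain equals d^3/4·A², and A² cancels in the ratio.
Let u = z/d; then A² and the length scale cancel, so P = ∫_{0}^{2.4} u^2·e^(-2·u) du ÷ ∫_{0}^{∞} u^2·e^(-2·u) du.
An antiderivative of u^2·e^(-2·u) is -(2·u^2 + 2·u + 1)·e^(-2·u)/4; evaluating from 0 to 2.4 gives 1/4 - 433·e^(-24/5)/100, while the full integral is 1/4.
This works out to P = 0.8575.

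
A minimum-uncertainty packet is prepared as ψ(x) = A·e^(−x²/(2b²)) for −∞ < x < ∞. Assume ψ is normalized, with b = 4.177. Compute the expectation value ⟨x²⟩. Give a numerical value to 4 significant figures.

⟨x^2⟩ ≈ 8.724

By definition ⟨x²⟩ = ∫ x^2 |ψ(x)|² dx.
Using the Gaussian integral ∫_{−∞}^{∞} e^(−αx²) dx = √(π/α), evaluating both integrals, ⟨x²⟩ = b^2/2.
Putting b = 4.177 gives 8.7237.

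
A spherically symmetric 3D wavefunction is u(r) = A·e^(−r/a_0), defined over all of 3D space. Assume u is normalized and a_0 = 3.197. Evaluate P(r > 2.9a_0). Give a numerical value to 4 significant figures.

P ≈ 0.07151

P = ∫ |u|² 4πr² dr over r > 2.9a_0.
The full normalization integral is A²·[π·a_0^3] = 1, fixing A².
Substituting t = r/a_0, A², 4π and the length scale all cancel in the ratio: P = ∫_{2.9}^{∞} t^2·e^(-2·t) dt / ∫_{0}^{∞} t^2·e^(-2·t) dt.
An antiderivative of t^2·e^(-2·t) is -(2·t^2 + 2·t + 1)·e^(-2·t)/4; evaluating from 2.9 to ∞ gives 1181·e^(-29/5)/200, while the full integral is 1/4.
The region integral divided by the full integral gives P = 0.071511.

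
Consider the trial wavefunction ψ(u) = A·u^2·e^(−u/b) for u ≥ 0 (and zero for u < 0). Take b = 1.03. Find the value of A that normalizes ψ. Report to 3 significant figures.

Require ∫ |ψ|² du = 1 over the whole domain.
With ∫₀^∞ u^4 e^(−αu) du = 4!/α^5, the integral (without the A² prefactor) comes out to 3·b^5/4.
So A² = (3·b^5/4)^(−1).
With b = 1.03: A² = 1.150 and A = 1.072.

A ≈ 1.07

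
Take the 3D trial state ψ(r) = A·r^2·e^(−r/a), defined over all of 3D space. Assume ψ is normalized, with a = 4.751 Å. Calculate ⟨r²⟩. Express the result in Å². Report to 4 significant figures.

By definition ⟨r²⟩ = ∫ r^2 |ψ(r)|² 4πr² dr.
With ∫₀^∞ r^8 e^(−αr) dr = 8!/α^9, since the A² factors cancel between numerator and denominator, ⟨r²⟩ = 14·a^2.
With a = 4.751, ⟨r^2⟩ = 316.01.

⟨r^2⟩ ≈ 316.0 Å^2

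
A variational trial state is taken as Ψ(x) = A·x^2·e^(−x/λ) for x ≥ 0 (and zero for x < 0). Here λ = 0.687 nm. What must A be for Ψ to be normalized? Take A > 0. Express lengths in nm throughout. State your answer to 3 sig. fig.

A ≈ 2.95 nm^(-5/2)

Normalization requires ∫|Ψ|² dx = 1, integrated from 0 to ∞.
With Ψ = A·x^2·e^(−x/λ), the integral evaluates to A²·[3·λ^5/4].
With λ = 0.687: A² = 8.713 and A = 2.952.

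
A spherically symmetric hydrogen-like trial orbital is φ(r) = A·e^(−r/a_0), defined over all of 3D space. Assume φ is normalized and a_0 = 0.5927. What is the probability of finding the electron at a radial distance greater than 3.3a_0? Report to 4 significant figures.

Integrate the radial probability density 4πr²|φ|² over r > 3.3a_0.
A² is fixed by ∫₀^∞ 4πr²|φ|² dr = 1, i.e. A² = (π·a_0^3)^(−1).
In terms of u = r/a_0 (A², 4π and the length scale all cancel between numerator and denominator), P = [∫_{3.3}^{∞} u^2·e^(-2·u) du] / [∫_{0}^{∞} u^2·e^(-2·u) du].
Using ∫ u^2·e^(-2·u) du = -(2·u^2 + 2·u + 1)·e^(-2·u)/4, the numerator is 1469·e^(-33/5)/200 and the denominator is 1/4.
The region integral divided by the full integral gives P = 0.039968.

P ≈ 0.03997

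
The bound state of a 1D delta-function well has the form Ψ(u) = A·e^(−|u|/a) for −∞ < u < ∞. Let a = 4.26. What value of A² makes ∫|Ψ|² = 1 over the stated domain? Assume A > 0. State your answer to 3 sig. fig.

The normalization condition is ∫|Ψ|² du = 1 from −∞ to ∞.
Recall ∫₀^∞ u^m e^(−u/β) du = m!·β^(m+1), with Ψ = A·e^(−|u|/a), the integral evaluates to A²·[a].
Setting this equal to 1 gives A² = 1/(a).
Substituting a = 4.26 gives A² = 0.2347, so A = 0.4845.

A^2 ≈ 0.235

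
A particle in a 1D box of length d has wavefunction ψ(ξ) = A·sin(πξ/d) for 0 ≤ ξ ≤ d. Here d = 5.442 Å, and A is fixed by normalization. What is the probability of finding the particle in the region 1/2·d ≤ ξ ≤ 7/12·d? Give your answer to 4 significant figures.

The probability is P = ∫ |ψ|² dξ over [1/2·d, 7/12·d].
The normalization integral ∫|ψ|²dξ over the whole domain equals d/2·A², and A² cancels in the ratio.
Let u = ξ/d; then A² and the length scale cancel, so P = ∫_{1/2}^{7/12} sin(π·u)^2 du ÷ ∫_{0}^{1} sin(π·u)^2 du.
Using ∫ sin(π·u)^2 du = u/2 - sin(2·π·u)/(4·π), the numerator is 1/(8·π) + 1/24 and the denominator is 1/2.
Evaluating gives P = (3 + π)/(12·π).

P ≈ 0.1629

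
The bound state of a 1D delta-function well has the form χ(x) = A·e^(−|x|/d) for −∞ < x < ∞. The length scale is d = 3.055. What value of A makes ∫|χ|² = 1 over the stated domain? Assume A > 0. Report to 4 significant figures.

Normalization requires ∫|χ|² dx = 1, integrated from −∞ to ∞.
Carrying out the integral gives A² · d.
Substituting d = 3.055 gives A² = 0.32733, so A = 0.57213.

A ≈ 0.5721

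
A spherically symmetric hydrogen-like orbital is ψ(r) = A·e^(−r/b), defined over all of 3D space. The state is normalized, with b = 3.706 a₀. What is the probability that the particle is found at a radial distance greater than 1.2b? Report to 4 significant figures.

P ≈ 0.5697

P = ∫ |ψ|² 4πr² dr over r > 1.2b.
The full normalization integral is A²·[π·b^3] = 1, fixing A².
In terms of u = r/b (A², 4π and the length scale all cancel between numerator and denominator), P = [∫_{1.2}^{∞} u^2·e^(-2·u) du] / [∫_{0}^{∞} u^2·e^(-2·u) du].
Using ∫ u^2·e^(-2·u) du = -(2·u^2 + 2·u + 1)·e^(-2·u)/4, the numerator is 157·e^(-12/5)/100 and the denominator is 1/4.
This evaluates to P = 0.56971.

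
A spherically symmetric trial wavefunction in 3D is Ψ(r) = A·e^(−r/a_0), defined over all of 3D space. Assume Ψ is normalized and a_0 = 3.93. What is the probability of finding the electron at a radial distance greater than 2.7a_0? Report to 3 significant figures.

Integrate the radial probability density 4πr²|Ψ|² over r > 2.7a_0.
A² is fixed by ∫₀^∞ 4πr²|Ψ|² dr = 1, i.e. A² = (π·a_0^3)^(−1).
Substituting u = r/a_0, A², 4π and the length scale all cancel in the ratio: P = ∫_{2.7}^{∞} u^2·e^(-2·u) du / ∫_{0}^{∞} u^2·e^(-2·u) du.
Using ∫ u^2·e^(-2·u) du = -(2·u^2 + 2·u + 1)·e^(-2·u)/4, the numerator is 1049·e^(-27/5)/200 and the denominator is 1/4.
The region integral divided by the full integral gives P = 0.09476.

P ≈ 0.0948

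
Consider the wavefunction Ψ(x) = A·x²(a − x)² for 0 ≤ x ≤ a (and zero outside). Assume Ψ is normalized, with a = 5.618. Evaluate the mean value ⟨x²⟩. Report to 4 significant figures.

⟨x^2⟩ ≈ 8.608

The expectation value is the |Ψ|²-weighted average of x^2: ∫ x^2|Ψ|² dx.
The ratio of the moment integral to the normalization integral gives ⟨x²⟩ = 3·a^2/11.
Putting a = 5.618 gives 8.6078.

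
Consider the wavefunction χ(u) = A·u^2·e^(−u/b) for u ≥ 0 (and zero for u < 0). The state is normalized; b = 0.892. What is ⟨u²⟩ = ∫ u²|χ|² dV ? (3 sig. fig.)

⟨u^2⟩ ≈ 5.97

The expectation value is the |χ|²-weighted average of u^2: ∫ u^2|χ|² du.
Recall ∫₀^∞ u^m e^(−u/β) du = m!·β^(m+1), the ratio of the moment integral to the normalization integral gives ⟨u²⟩ = 15·b^2/2.
With b = 0.892, ⟨u^2⟩ = 5.967.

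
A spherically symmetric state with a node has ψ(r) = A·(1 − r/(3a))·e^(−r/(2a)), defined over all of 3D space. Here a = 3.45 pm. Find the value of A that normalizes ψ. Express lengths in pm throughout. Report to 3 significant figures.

The normalization condition is ∫|ψ|² 4πr² dr = 1 from 0 to ∞.
In 3D with spherical symmetry the volume element is 4πr² dr.
Recall ∫₀^∞ r^m e^(−r/β) dr = m!·β^(m+1), ∫|ψ|² 4πr² dr = A²·(8·π·a^3/3).
Hence A² = 1/[8·π·a^3/3].
With a = 3.45: A² = 0.002907 and A = 0.05392.

A ≈ 0.0539 pm^(-3/2)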